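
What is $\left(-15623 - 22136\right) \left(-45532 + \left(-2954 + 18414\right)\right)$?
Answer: $1135488648$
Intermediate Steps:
$\left(-15623 - 22136\right) \left(-45532 + \left(-2954 + 18414\right)\right) = - 37759 \left(-45532 + 15460\right) = \left(-37759\right) \left(-30072\right) = 1135488648$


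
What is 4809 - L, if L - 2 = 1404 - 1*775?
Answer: 4178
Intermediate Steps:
L = 631 (L = 2 + (1404 - 1*775) = 2 + (1404 - 775) = 2 + 629 = 631)
4809 - L = 4809 - 1*631 = 4809 - 631 = 4178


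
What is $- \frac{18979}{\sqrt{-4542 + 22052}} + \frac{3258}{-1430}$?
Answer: $- \frac{1629}{715} - \frac{18979 \sqrt{17510}}{17510} \approx -145.71$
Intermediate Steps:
$- \frac{18979}{\sqrt{-4542 + 22052}} + \frac{3258}{-1430} = - \frac{18979}{\sqrt{17510}} + 3258 \left(- \frac{1}{1430}\right) = - 18979 \frac{\sqrt{17510}}{17510} - \frac{1629}{715} = - \frac{18979 \sqrt{17510}}{17510} - \frac{1629}{715} = - \frac{1629}{715} - \frac{18979 \sqrt{17510}}{17510}$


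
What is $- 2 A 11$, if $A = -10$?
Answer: $220$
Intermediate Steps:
$- 2 A 11 = \left(-2\right) \left(-10\right) 11 = 20 \cdot 11 = 220$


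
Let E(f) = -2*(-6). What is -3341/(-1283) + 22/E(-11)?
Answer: 34159/7698 ≈ 4.4374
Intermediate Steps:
E(f) = 12
-3341/(-1283) + 22/E(-11) = -3341/(-1283) + 22/12 = -3341*(-1/1283) + 22*(1/12) = 3341/1283 + 11/6 = 34159/7698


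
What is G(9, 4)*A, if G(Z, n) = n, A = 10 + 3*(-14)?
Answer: -128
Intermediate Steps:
A = -32 (A = 10 - 42 = -32)
G(9, 4)*A = 4*(-32) = -128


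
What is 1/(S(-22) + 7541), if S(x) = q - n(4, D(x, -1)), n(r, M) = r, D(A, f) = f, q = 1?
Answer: 1/7538 ≈ 0.00013266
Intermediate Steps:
S(x) = -3 (S(x) = 1 - 1*4 = 1 - 4 = -3)
1/(S(-22) + 7541) = 1/(-3 + 7541) = 1/7538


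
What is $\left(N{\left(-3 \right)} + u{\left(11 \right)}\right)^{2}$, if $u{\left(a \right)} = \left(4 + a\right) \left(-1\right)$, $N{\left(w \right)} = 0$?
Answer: $225$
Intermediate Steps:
$u{\left(a \right)} = -4 - a$
$\left(N{\left(-3 \right)} + u{\left(11 \right)}\right)^{2} = \left(0 - 15\right)^{2} = \left(-15\right)^{2} = 225$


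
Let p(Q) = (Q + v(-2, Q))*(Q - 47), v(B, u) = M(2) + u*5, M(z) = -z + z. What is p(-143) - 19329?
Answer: 143691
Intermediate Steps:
M(z) = 0
v(B, u) = 5*u (v(B, u) = 0 + u*5 = 0 + 5*u = 5*u)
p(Q) = 6*Q*(-47 + Q) (p(Q) = (Q + 5*Q)*(Q - 47) = (6*Q)*(-47 + Q) = 6*Q*(-47 + Q))
p(-143) - 19329 = 6*(-143)*(-47 - 143) - 19329 = 6*(-143)*(-190) - 19329 = 163020 - 19329 = 143691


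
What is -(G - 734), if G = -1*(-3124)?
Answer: -2390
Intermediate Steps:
G = 3124
-(G - 734) = -(3124 - 734) = -1*2390 = -2390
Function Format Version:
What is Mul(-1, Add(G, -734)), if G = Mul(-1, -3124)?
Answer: -2390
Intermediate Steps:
G = 3124
Mul(-1, Add(G, -734)) = Mul(-1, Add(3124, -734)) = Mul(-1, 2390) = -2390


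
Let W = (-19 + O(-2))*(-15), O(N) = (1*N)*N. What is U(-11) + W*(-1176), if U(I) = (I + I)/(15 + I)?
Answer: -529211/2 ≈ -2.6461e+5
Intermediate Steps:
O(N) = N**2 (O(N) = N*N = N**2)
W = 225 (W = (-19 + (-2)**2)*(-15) = (-19 + 4)*(-15) = -15*(-15) = 225)
U(I) = 2*I/(15 + I) (U(I) = (2*I)/(15 + I) = 2*I/(15 + I))
U(-11) + W*(-1176) = 2*(-11)/(15 - 11) + 225*(-1176) = 2*(-11)/4 - 264600 = 2*(-11)*(1/4) - 264600 = -11/2 - 264600 = -529211/2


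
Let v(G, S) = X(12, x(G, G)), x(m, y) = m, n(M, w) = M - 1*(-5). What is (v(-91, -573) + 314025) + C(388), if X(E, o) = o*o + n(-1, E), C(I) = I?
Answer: 322698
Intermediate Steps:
n(M, w) = 5 + M (n(M, w) = M + 5 = 5 + M)
X(E, o) = 4 + o² (X(E, o) = o*o + (5 - 1) = o² + 4 = 4 + o²)
v(G, S) = 4 + G²
(v(-91, -573) + 314025) + C(388) = ((4 + (-91)²) + 314025) + 388 = ((4 + 8281) + 314025) + 388 = (8285 + 314025) + 388 = 322310 + 388 = 322698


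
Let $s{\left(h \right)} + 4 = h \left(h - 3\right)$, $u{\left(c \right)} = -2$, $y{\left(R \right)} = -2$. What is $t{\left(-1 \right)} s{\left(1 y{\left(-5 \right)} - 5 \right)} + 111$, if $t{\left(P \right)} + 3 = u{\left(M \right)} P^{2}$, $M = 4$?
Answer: $-219$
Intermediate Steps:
$s{\left(h \right)} = -4 + h \left(-3 + h\right)$ ($s{\left(h \right)} = -4 + h \left(h - 3\right) = -4 + h \left(-3 + h\right)$)
$t{\left(P \right)} = -3 - 2 P^{2}$
$t{\left(-1 \right)} s{\left(1 y{\left(-5 \right)} - 5 \right)} + 111 = \left(-3 - 2 \left(-1\right)^{2}\right) \left(-4 + \left(1 \left(-2\right) - 5\right)^{2} - 3 \left(1 \left(-2\right) - 5\right)\right) + 111 = \left(-3 - 2\right) \left(-4 + \left(-2 - 5\right)^{2} - 3 \left(-2 - 5\right)\right) + 111 = \left(-3 - 2\right) \left(-4 + \left(-7\right)^{2} - -21\right) + 111 = - 5 \left(-4 + 49 + 21\right) + 111 = \left(-5\right) 66 + 111 = -330 + 111 = -219$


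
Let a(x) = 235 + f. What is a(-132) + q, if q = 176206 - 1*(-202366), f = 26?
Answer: 378833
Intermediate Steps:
a(x) = 261 (a(x) = 235 + 26 = 261)
q = 378572 (q = 176206 + 202366 = 378572)
a(-132) + q = 261 + 378572 = 378833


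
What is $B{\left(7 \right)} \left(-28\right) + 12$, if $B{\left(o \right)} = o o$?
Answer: $-1360$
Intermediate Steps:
$B{\left(o \right)} = o^{2}$
$B{\left(7 \right)} \left(-28\right) + 12 = 7^{2} \left(-28\right) + 12 = 49 \left(-28\right) + 12 = -1372 + 12 = -1360$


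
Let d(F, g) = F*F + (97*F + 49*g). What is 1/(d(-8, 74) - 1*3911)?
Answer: -1/997 ≈ -0.0010030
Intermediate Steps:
d(F, g) = F**2 + 49*g + 97*F (d(F, g) = F**2 + (49*g + 97*F) = F**2 + 49*g + 97*F)
1/(d(-8, 74) - 1*3911) = 1/(((-8)**2 + 49*74 + 97*(-8)) - 1*3911) = 1/((64 + 3626 - 776) - 3911) = 1/(2914 - 3911) = 1/(-997) = -1/997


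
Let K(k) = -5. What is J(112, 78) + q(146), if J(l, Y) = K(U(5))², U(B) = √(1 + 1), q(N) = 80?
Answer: 105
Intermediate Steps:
U(B) = √2
J(l, Y) = 25 (J(l, Y) = (-5)² = 25)
J(112, 78) + q(146) = 25 + 80 = 105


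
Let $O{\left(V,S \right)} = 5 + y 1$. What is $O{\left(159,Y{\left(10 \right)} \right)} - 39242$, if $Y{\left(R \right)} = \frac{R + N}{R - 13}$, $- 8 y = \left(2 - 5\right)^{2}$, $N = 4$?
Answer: $- \frac{313905}{8} \approx -39238.0$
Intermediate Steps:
$y = - \frac{9}{8}$ ($y = - \frac{\left(2 - 5\right)^{2}}{8} = - \frac{\left(-3\right)^{2}}{8} = \left(- \frac{1}{8}\right) 9 = - \frac{9}{8} \approx -1.125$)
$Y{\left(R \right)} = \frac{4 + R}{-13 + R}$ ($Y{\left(R \right)} = \frac{R + 4}{R - 13} = \frac{4 + R}{-13 + R}$)
$O{\left(V,S \right)} = \frac{31}{8}$ ($O{\left(V,S \right)} = 5 - \frac{9}{8} = \frac{31}{8}$)
$O{\left(159,Y{\left(10 \right)} \right)} - 39242 = \frac{31}{8} - 39242 = - \frac{313905}{8}$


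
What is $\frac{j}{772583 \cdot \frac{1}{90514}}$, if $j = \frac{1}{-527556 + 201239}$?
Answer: $- \frac{90514}{252106966811} \approx -3.5903 \cdot 10^{-7}$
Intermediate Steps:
$j = - \frac{1}{326317}$ ($j = \frac{1}{-326317} = - \frac{1}{326317} \approx -3.0645 \cdot 10^{-6}$)
$\frac{j}{772583 \cdot \frac{1}{90514}} = - \frac{1}{326317 \cdot \frac{772583}{90514}} = \left(- \frac{1}{326317}\right) \frac{90514}{772583} = - \frac{90514}{252106966811}$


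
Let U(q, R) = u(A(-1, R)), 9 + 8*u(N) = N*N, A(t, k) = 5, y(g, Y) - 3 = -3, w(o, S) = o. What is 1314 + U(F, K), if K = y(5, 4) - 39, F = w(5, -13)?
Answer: 1316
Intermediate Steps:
F = 5
y(g, Y) = 0 (y(g, Y) = 3 - 3 = 0)
u(N) = -9/8 + N**2/8 (u(N) = -9/8 + (N*N)/8 = -9/8 + N**2/8)
K = -39 (K = 0 - 39 = -39)
U(q, R) = 2 (U(q, R) = -9/8 + (1/8)*5**2 = -9/8 + (1/8)*25 = -9/8 + 25/8 = 2)
1314 + U(F, K) = 1314 + 2 = 1316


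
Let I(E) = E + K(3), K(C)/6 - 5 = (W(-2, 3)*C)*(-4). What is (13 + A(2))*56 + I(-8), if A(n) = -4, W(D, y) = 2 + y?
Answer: 166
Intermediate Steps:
K(C) = 30 - 120*C (K(C) = 30 + 6*(((2 + 3)*C)*(-4)) = 30 + 6*((5*C)*(-4)) = 30 + 6*(-20*C) = 30 - 120*C)
I(E) = -330 + E (I(E) = E + (30 - 120*3) = E + (30 - 360) = E - 330 = -330 + E)
(13 + A(2))*56 + I(-8) = (13 - 4)*56 + (-330 - 8) = 9*56 - 338 = 504 - 338 = 166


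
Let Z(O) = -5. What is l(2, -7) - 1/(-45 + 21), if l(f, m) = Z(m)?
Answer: -119/24 ≈ -4.9583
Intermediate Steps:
l(f, m) = -5
l(2, -7) - 1/(-45 + 21) = -5 - 1/(-45 + 21) = -5 - 1/(-24) = -5 - 1*(-1/24) = -5 + 1/24 = -119/24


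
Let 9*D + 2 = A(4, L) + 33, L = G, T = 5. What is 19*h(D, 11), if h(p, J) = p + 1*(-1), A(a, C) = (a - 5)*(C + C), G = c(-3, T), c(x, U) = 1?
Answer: 380/9 ≈ 42.222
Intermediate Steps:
G = 1
L = 1
A(a, C) = 2*C*(-5 + a) (A(a, C) = (-5 + a)*(2*C) = 2*C*(-5 + a))
D = 29/9 (D = -2/9 + (2*1*(-5 + 4) + 33)/9 = -2/9 + (2*1*(-1) + 33)/9 = -2/9 + (-2 + 33)/9 = -2/9 + (1/9)*31 = -2/9 + 31/9 = 29/9 ≈ 3.2222)
h(p, J) = -1 + p (h(p, J) = p - 1 = -1 + p)
19*h(D, 11) = 19*(-1 + 29/9) = 19*(20/9) = 380/9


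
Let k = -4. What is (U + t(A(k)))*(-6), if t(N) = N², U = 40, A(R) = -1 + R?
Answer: -390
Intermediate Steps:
(U + t(A(k)))*(-6) = (40 + (-1 - 4)²)*(-6) = (40 + (-5)²)*(-6) = (40 + 25)*(-6) = 65*(-6) = -390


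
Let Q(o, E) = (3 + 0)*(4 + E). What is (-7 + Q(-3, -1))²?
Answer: 4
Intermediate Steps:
Q(o, E) = 12 + 3*E (Q(o, E) = 3*(4 + E) = 12 + 3*E)
(-7 + Q(-3, -1))² = (-7 + (12 + 3*(-1)))² = (-7 + (12 - 3))² = (-7 + 9)² = 2² = 4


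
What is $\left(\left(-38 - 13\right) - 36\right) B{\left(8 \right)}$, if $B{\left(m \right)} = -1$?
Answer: $87$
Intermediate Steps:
$\left(\left(-38 - 13\right) - 36\right) B{\left(8 \right)} = \left(\left(-38 - 13\right) - 36\right) \left(-1\right) = \left(-51 - 36\right) \left(-1\right) = \left(-87\right) \left(-1\right) = 87$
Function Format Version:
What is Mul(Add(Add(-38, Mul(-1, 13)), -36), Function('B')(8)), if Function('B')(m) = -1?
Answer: 87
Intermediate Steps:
Mul(Add(Add(-38, Mul(-1, 13)), -36), Function('B')(8)) = Mul(Add(Add(-38, Mul(-1, 13)), -36), -1) = Mul(Add(Add(-38, -13), -36), -1) = Mul(Add(-51, -36), -1) = Mul(-87, -1) = 87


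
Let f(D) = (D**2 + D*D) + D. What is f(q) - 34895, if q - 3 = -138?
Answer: 1420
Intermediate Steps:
q = -135 (q = 3 - 138 = -135)
f(D) = D + 2*D**2 (f(D) = (D**2 + D**2) + D = 2*D**2 + D = D + 2*D**2)
f(q) - 34895 = -135*(1 + 2*(-135)) - 34895 = -135*(1 - 270) - 34895 = -135*(-269) - 34895 = 36315 - 34895 = 1420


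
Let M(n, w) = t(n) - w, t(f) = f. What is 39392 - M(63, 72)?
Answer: 39401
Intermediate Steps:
M(n, w) = n - w
39392 - M(63, 72) = 39392 - (63 - 1*72) = 39392 - (63 - 72) = 39392 - 1*(-9) = 39392 + 9 = 39401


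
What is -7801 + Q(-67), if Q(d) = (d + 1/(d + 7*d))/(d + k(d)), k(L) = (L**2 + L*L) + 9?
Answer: -37297553033/4781120 ≈ -7801.0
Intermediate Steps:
k(L) = 9 + 2*L**2 (k(L) = (L**2 + L**2) + 9 = 2*L**2 + 9 = 9 + 2*L**2)
Q(d) = (d + 1/(8*d))/(9 + d + 2*d**2) (Q(d) = (d + 1/(d + 7*d))/(d + (9 + 2*d**2)) = (d + 1/(8*d))/(9 + d + 2*d**2))
-7801 + Q(-67) = -7801 + (1/8 + (-67)**2)/((-67)*(9 - 67 + 2*(-67)**2)) = -7801 - (1/8 + 4489)/(67*(9 - 67 + 2*4489)) = -7801 - 1/67*35913/8/(9 - 67 + 8978) = -7801 - 1/67*35913/8/8920 = -7801 - 1/67*1/8920*35913/8 = -7801 - 35913/4781120 = -37297553033/4781120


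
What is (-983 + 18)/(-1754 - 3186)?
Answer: 193/988 ≈ 0.19534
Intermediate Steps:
(-983 + 18)/(-1754 - 3186) = -965/(-4940) = -965*(-1/4940) = 193/988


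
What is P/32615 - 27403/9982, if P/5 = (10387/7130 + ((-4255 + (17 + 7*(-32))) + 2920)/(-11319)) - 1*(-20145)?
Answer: 30121371783/87739209635 ≈ 0.34331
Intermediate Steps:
P = 541973371021/5380298 (P = 5*((10387/7130 + ((-4255 + (17 + 7*(-32))) + 2920)/(-11319)) - 1*(-20145)) = 5*((10387*(1/7130) + ((-4255 + (17 - 224)) + 2920)*(-1/11319)) + 20145) = 5*((10387/7130 + ((-4255 - 207) + 2920)*(-1/11319)) + 20145) = 5*((10387/7130 + (-4462 + 2920)*(-1/11319)) + 20145) = 5*((10387/7130 - 1542*(-1/11319)) + 20145) = 5*((10387/7130 + 514/3773) + 20145) = 5*(42854971/26901490 + 20145) = 5*(541973371021/26901490) = 541973371021/5380298 ≈ 1.0073e+5)
P/32615 - 27403/9982 = (541973371021/5380298)/32615 - 27403/9982 = (541973371021/5380298)*(1/32615) - 27403*1/9982 = 541973371021/175478419270 - 27403/9982 = 30121371783/87739209635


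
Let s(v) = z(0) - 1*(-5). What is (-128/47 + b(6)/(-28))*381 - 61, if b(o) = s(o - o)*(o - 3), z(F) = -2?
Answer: -1606943/1316 ≈ -1221.1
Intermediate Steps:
s(v) = 3 (s(v) = -2 - 1*(-5) = -2 + 5 = 3)
b(o) = -9 + 3*o (b(o) = 3*(o - 3) = 3*(-3 + o) = -9 + 3*o)
(-128/47 + b(6)/(-28))*381 - 61 = (-128/47 + (-9 + 3*6)/(-28))*381 - 61 = (-128*1/47 + (-9 + 18)*(-1/28))*381 - 61 = (-128/47 + 9*(-1/28))*381 - 61 = (-128/47 - 9/28)*381 - 61 = -4007/1316*381 - 61 = -1526667/1316 - 61 = -1606943/1316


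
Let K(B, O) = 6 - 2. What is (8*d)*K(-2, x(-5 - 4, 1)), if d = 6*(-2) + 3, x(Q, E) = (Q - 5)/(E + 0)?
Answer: -288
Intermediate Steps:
x(Q, E) = (-5 + Q)/E
K(B, O) = 4
d = -9 (d = -12 + 3 = -9)
(8*d)*K(-2, x(-5 - 4, 1)) = (8*(-9))*4 = -72*4 = -288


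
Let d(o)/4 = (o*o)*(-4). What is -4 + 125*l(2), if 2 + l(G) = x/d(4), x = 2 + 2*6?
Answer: -33387/128 ≈ -260.84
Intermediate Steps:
d(o) = -16*o**2 (d(o) = 4*((o*o)*(-4)) = 4*(o**2*(-4)) = 4*(-4*o**2) = -16*o**2)
x = 14 (x = 2 + 12 = 14)
l(G) = -263/128 (l(G) = -2 + 14/((-16*4**2)) = -2 + 14/((-16*16)) = -2 + 14/(-256) = -2 + 14*(-1/256) = -2 - 7/128 = -263/128)
-4 + 125*l(2) = -4 + 125*(-263/128) = -4 - 32875/128 = -33387/128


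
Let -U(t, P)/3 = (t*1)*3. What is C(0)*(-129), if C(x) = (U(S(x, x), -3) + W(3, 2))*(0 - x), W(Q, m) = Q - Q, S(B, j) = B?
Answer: 0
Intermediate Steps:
U(t, P) = -9*t (U(t, P) = -3*t*1*3 = -3*t*3 = -9*t)
W(Q, m) = 0
C(x) = 9*x² (C(x) = (-9*x + 0)*(0 - x) = (-9*x)*(-x) = 9*x²)
C(0)*(-129) = (9*0²)*(-129) = (9*0)*(-129) = 0*(-129) = 0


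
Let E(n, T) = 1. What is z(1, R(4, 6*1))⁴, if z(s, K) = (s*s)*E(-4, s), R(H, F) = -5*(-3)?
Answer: 1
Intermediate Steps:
R(H, F) = 15
z(s, K) = s² (z(s, K) = (s*s)*1 = s²*1 = s²)
z(1, R(4, 6*1))⁴ = (1²)⁴ = 1⁴ = 1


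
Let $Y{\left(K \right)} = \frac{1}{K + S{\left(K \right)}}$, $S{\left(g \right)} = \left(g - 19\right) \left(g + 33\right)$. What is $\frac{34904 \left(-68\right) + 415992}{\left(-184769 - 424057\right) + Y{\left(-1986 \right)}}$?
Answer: $\frac{7661144116920}{2382810413453} \approx 3.2152$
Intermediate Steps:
$S{\left(g \right)} = \left(-19 + g\right) \left(33 + g\right)$
$Y{\left(K \right)} = \frac{1}{-627 + K^{2} + 15 K}$ ($Y{\left(K \right)} = \frac{1}{K + \left(-627 + K^{2} + 14 K\right)} = \frac{1}{-627 + K^{2} + 15 K}$)
$\frac{34904 \left(-68\right) + 415992}{\left(-184769 - 424057\right) + Y{\left(-1986 \right)}} = \frac{34904 \left(-68\right) + 415992}{\left(-184769 - 424057\right) + \frac{1}{-627 + \left(-1986\right)^{2} + 15 \left(-1986\right)}} = \frac{-2373472 + 415992}{\left(-184769 - 424057\right) + \frac{1}{-627 + 3944196 - 29790}} = - \frac{1957480}{-608826 + \frac{1}{3913779}} = - \frac{1957480}{- \frac{2382810413453}{3913779}} = \left(-1957480\right) \left(- \frac{3913779}{2382810413453}\right) = \frac{7661144116920}{2382810413453}$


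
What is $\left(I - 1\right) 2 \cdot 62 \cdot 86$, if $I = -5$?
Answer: $-63984$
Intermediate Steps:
$\left(I - 1\right) 2 \cdot 62 \cdot 86 = \left(-5 - 1\right) 2 \cdot 62 \cdot 86 = \left(-6\right) 2 \cdot 62 \cdot 86 = \left(-12\right) 62 \cdot 86 = \left(-744\right) 86 = -63984$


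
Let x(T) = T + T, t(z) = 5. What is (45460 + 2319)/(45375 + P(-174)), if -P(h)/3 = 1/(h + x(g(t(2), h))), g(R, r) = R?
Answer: 7835756/7441503 ≈ 1.0530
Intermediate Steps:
x(T) = 2*T
P(h) = -3/(10 + h) (P(h) = -3/(h + 2*5) = -3/(h + 10) = -3/(10 + h))
(45460 + 2319)/(45375 + P(-174)) = (45460 + 2319)/(45375 - 3/(10 - 174)) = 47779/(45375 - 3/(-164)) = 47779/(45375 - 3*(-1/164)) = 47779/(45375 + 3/164) = 47779/(7441503/164) = 47779*(164/7441503) = 7835756/7441503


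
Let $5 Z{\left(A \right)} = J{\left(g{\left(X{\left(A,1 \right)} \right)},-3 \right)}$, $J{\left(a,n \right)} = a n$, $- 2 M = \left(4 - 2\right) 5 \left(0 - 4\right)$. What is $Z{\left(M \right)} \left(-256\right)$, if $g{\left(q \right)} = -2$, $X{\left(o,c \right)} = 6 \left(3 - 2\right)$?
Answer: $- \frac{1536}{5} \approx -307.2$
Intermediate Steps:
$X{\left(o,c \right)} = 6$ ($X{\left(o,c \right)} = 6 \cdot 1 = 6$)
$M = 20$ ($M = - \frac{\left(4 - 2\right) 5 \left(0 - 4\right)}{2} = - \frac{2 \cdot 5 \left(-4\right)}{2} = - \frac{10 \left(-4\right)}{2} = \left(- \frac{1}{2}\right) \left(-40\right) = 20$)
$Z{\left(A \right)} = \frac{6}{5}$ ($Z{\left(A \right)} = \frac{\left(-2\right) \left(-3\right)}{5} = \frac{1}{5} \cdot 6 = \frac{6}{5}$)
$Z{\left(M \right)} \left(-256\right) = \frac{6}{5} \left(-256\right) = - \frac{1536}{5}$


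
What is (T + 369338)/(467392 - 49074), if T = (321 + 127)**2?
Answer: 285021/209159 ≈ 1.3627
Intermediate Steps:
T = 200704 (T = 448**2 = 200704)
(T + 369338)/(467392 - 49074) = (200704 + 369338)/(467392 - 49074) = 570042/418318 = 570042*(1/418318) = 285021/209159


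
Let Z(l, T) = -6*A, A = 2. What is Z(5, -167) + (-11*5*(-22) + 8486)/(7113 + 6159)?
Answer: -6232/553 ≈ -11.269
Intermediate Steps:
Z(l, T) = -12 (Z(l, T) = -6*2 = -12)
Z(5, -167) + (-11*5*(-22) + 8486)/(7113 + 6159) = -12 + (-11*5*(-22) + 8486)/(7113 + 6159) = -12 + (-55*(-22) + 8486)/13272 = -12 + (1210 + 8486)*(1/13272) = -12 + 9696*(1/13272) = -12 + 404/553 = -6232/553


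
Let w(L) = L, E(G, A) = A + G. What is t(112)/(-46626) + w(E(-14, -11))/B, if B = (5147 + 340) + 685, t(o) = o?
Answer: -928457/143887836 ≈ -0.0064526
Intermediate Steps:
B = 6172 (B = 5487 + 685 = 6172)
t(112)/(-46626) + w(E(-14, -11))/B = 112/(-46626) + (-11 - 14)/6172 = 112*(-1/46626) - 25*1/6172 = -56/23313 - 25/6172 = -928457/143887836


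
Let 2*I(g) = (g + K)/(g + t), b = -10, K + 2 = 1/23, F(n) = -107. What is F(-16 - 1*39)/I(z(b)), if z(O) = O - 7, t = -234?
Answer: -617711/218 ≈ -2833.5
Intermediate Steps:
K = -45/23 (K = -2 + 1/23 = -45/23 ≈ -1.9565)
z(O) = -7 + O
I(g) = (-45/23 + g)/(2*(-234 + g)) (I(g) = ((g - 45/23)/(g - 234))/2 = ((-45/23 + g)/(-234 + g))/2 = (-45/23 + g)/(2*(-234 + g)))
F(-16 - 1*39)/I(z(b)) = -107*46*(-234 + (-7 - 10))/(-45 + 23*(-7 - 10)) = -107*46*(-234 - 17)/(-45 + 23*(-17)) = -107*(-11546/(-45 - 391)) = -107/((1/46)*(-1/251)*(-436)) = -107/218/5773 = -107*5773/218 = -617711/218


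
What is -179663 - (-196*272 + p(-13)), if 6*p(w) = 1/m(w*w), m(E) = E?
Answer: -128119915/1014 ≈ -1.2635e+5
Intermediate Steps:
p(w) = 1/(6*w²) (p(w) = (1/(w*w))/6 = (1/w²)/6 = 1/(6*w²))
-179663 - (-196*272 + p(-13)) = -179663 - (-196*272 + (⅙)/(-13)²) = -179663 - (-53312 + (⅙)*(1/169)) = -179663 - (-53312 + 1/1014) = -179663 - 1*(-54058367/1014) = -179663 + 54058367/1014 = -128119915/1014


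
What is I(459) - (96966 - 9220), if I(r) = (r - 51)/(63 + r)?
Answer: -7633834/87 ≈ -87745.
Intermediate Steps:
I(r) = (-51 + r)/(63 + r)
I(459) - (96966 - 9220) = (-51 + 459)/(63 + 459) - (96966 - 9220) = 408/522 - 1*87746 = (1/522)*408 - 87746 = 68/87 - 87746 = -7633834/87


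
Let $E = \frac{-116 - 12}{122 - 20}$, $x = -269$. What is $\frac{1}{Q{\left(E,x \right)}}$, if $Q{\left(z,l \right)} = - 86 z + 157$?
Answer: $\frac{51}{13511} \approx 0.0037747$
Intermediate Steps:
$E = - \frac{64}{51}$ ($E = - \frac{128}{102} = \left(-128\right) \frac{1}{102} = - \frac{64}{51} \approx -1.2549$)
$Q{\left(z,l \right)} = 157 - 86 z$
$\frac{1}{Q{\left(E,x \right)}} = \frac{1}{157 - - \frac{5504}{51}} = \frac{1}{157 + \frac{5504}{51}} = \frac{1}{\frac{13511}{51}} = \frac{51}{13511}$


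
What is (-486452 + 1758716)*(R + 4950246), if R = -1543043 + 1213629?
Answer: 5878918203648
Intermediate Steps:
R = -329414
(-486452 + 1758716)*(R + 4950246) = (-486452 + 1758716)*(-329414 + 4950246) = 1272264*4620832 = 5878918203648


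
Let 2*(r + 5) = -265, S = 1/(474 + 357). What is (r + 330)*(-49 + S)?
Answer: -7838215/831 ≈ -9432.3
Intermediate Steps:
S = 1/831 ≈ 0.0012034
r = -275/2 (r = -5 + (½)*(-265) = -5 - 265/2 = -275/2 ≈ -137.50)
(r + 330)*(-49 + S) = (-275/2 + 330)*(-49 + 1/831) = (385/2)*(-40718/831) = -7838215/831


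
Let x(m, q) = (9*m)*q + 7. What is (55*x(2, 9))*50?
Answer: 464750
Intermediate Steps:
x(m, q) = 7 + 9*m*q (x(m, q) = 9*m*q + 7 = 7 + 9*m*q)
(55*x(2, 9))*50 = (55*(7 + 9*2*9))*50 = (55*(7 + 162))*50 = (55*169)*50 = 9295*50 = 464750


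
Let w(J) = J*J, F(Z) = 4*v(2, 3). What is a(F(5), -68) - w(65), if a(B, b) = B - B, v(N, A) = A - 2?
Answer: -4225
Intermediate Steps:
v(N, A) = -2 + A
F(Z) = 4 (F(Z) = 4*(-2 + 3) = 4*1 = 4)
w(J) = J**2
a(B, b) = 0
a(F(5), -68) - w(65) = 0 - 1*65**2 = 0 - 1*4225 = 0 - 4225 = -4225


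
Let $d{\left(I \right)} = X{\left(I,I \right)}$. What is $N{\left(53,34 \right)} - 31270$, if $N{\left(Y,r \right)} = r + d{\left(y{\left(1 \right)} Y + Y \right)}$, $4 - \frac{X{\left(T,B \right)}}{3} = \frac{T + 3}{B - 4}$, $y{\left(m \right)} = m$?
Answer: $- \frac{1061725}{34} \approx -31227.0$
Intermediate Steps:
$X{\left(T,B \right)} = 12 - \frac{3 \left(3 + T\right)}{-4 + B}$ ($X{\left(T,B \right)} = 12 - 3 \frac{T + 3}{B - 4} = 12 - 3 \frac{3 + T}{-4 + B} = 12 - \frac{3 \left(3 + T\right)}{-4 + B}$)
$d{\left(I \right)} = \frac{3 \left(-19 + 3 I\right)}{-4 + I}$ ($d{\left(I \right)} = \frac{3 \left(-19 - I + 4 I\right)}{-4 + I} = \frac{3 \left(-19 + 3 I\right)}{-4 + I}$)
$N{\left(Y,r \right)} = r + \frac{3 \left(-19 + 6 Y\right)}{-4 + 2 Y}$ ($N{\left(Y,r \right)} = r + \frac{3 \left(-19 + 3 \left(1 Y + Y\right)\right)}{-4 + \left(1 Y + Y\right)} = r + \frac{3 \left(-19 + 3 \left(Y + Y\right)\right)}{-4 + \left(Y + Y\right)} = r + \frac{3 \left(-19 + 3 \cdot 2 Y\right)}{-4 + 2 Y} = r + \frac{3 \left(-19 + 6 Y\right)}{-4 + 2 Y}$)
$N{\left(53,34 \right)} - 31270 = \frac{- \frac{57}{2} + 9 \cdot 53 + 34 \left(-2 + 53\right)}{-2 + 53} - 31270 = \frac{- \frac{57}{2} + 477 + 34 \cdot 51}{51} - 31270 = \frac{- \frac{57}{2} + 477 + 1734}{51} - 31270 = \frac{1}{51} \cdot \frac{4365}{2} - 31270 = \frac{1455}{34} - 31270 = - \frac{1061725}{34}$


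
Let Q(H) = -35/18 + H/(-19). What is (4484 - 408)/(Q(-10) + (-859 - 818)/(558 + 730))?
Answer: -897730848/599107 ≈ -1498.4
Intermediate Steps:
Q(H) = -35/18 - H/19 (Q(H) = -35*1/18 + H*(-1/19) = -35/18 - H/19)
(4484 - 408)/(Q(-10) + (-859 - 818)/(558 + 730)) = (4484 - 408)/((-35/18 - 1/19*(-10)) + (-859 - 818)/(558 + 730)) = 4076/((-35/18 + 10/19) - 1677/1288) = 4076/(-485/342 - 1677*1/1288) = 4076/(-485/342 - 1677/1288) = 4076/(-599107/220248) = 4076*(-220248/599107) = -897730848/599107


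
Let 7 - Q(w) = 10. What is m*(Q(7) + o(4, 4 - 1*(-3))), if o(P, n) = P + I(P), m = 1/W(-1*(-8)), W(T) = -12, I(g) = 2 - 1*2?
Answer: -1/12 ≈ -0.083333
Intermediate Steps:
Q(w) = -3 (Q(w) = 7 - 1*10 = 7 - 10 = -3)
I(g) = 0 (I(g) = 2 - 2 = 0)
m = -1/12 (m = 1/(-12) = -1/12 ≈ -0.083333)
o(P, n) = P (o(P, n) = P + 0 = P)
m*(Q(7) + o(4, 4 - 1*(-3))) = -(-3 + 4)/12 = -1/12*1 = -1/12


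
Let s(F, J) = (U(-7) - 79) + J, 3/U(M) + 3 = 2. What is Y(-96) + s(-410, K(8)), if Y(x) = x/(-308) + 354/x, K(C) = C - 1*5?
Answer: -101487/1232 ≈ -82.376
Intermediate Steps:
K(C) = -5 + C (K(C) = C - 5 = -5 + C)
Y(x) = 354/x - x/308 (Y(x) = x*(-1/308) + 354/x = -x/308 + 354/x = 354/x - x/308)
U(M) = -3 (U(M) = 3/(-3 + 2) = 3/(-1) = 3*(-1) = -3)
s(F, J) = -82 + J (s(F, J) = (-3 - 79) + J = -82 + J)
Y(-96) + s(-410, K(8)) = (354/(-96) - 1/308*(-96)) + (-82 + (-5 + 8)) = (354*(-1/96) + 24/77) + (-82 + 3) = (-59/16 + 24/77) - 79 = -4159/1232 - 79 = -101487/1232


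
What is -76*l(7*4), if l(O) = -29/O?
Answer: 551/7 ≈ 78.714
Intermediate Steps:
-76*l(7*4) = -(-2204)/(7*4) = -(-2204)/28 = -76*(-29/28) = 551/7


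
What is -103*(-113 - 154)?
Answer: 27501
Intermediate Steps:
-103*(-113 - 154) = -103*(-267) = 27501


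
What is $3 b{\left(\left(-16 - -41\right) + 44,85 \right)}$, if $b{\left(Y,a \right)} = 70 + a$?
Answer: $465$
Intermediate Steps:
$3 b{\left(\left(-16 - -41\right) + 44,85 \right)} = 3 \left(70 + 85\right) = 3 \cdot 155 = 465$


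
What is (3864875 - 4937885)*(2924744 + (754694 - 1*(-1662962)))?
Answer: -5732448624000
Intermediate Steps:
(3864875 - 4937885)*(2924744 + (754694 - 1*(-1662962))) = -1073010*(2924744 + (754694 + 1662962)) = -1073010*(2924744 + 2417656) = -1073010*5342400 = -5732448624000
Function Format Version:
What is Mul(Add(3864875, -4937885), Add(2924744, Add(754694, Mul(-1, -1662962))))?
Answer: -5732448624000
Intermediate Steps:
Mul(Add(3864875, -4937885), Add(2924744, Add(754694, Mul(-1, -1662962)))) = Mul(-1073010, Add(2924744, Add(754694, 1662962))) = Mul(-1073010, Add(2924744, 2417656)) = Mul(-1073010, 5342400) = -5732448624000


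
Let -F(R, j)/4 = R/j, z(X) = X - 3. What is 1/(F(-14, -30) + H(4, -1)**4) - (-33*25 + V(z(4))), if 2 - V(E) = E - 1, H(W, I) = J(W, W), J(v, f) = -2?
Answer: 174491/212 ≈ 823.07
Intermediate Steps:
z(X) = -3 + X
F(R, j) = -4*R/j
H(W, I) = -2
V(E) = 3 - E (V(E) = 2 - (E - 1) = 2 - (-1 + E) = 2 + (1 - E) = 3 - E)
1/(F(-14, -30) + H(4, -1)**4) - (-33*25 + V(z(4))) = 1/(-4*(-14)/(-30) + (-2)**4) - (-33*25 + (3 - (-3 + 4))) = 1/(-4*(-14)*(-1/30) + 16) - (-825 + (3 - 1*1)) = 1/(-28/15 + 16) - (-825 + (3 - 1)) = 1/(212/15) - (-825 + 2) = 15/212 - 1*(-823) = 15/212 + 823 = 174491/212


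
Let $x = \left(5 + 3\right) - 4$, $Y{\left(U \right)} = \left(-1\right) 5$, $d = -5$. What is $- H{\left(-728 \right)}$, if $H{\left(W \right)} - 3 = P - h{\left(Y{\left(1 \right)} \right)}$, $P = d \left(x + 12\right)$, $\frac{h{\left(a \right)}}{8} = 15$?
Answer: $197$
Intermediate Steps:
$Y{\left(U \right)} = -5$
$x = 4$ ($x = 8 - 4 = 4$)
$h{\left(a \right)} = 120$ ($h{\left(a \right)} = 8 \cdot 15 = 120$)
$P = -80$ ($P = - 5 \left(4 + 12\right) = \left(-5\right) 16 = -80$)
$H{\left(W \right)} = -197$ ($H{\left(W \right)} = 3 - 200 = -197$)
$- H{\left(-728 \right)} = \left(-1\right) \left(-197\right) = 197$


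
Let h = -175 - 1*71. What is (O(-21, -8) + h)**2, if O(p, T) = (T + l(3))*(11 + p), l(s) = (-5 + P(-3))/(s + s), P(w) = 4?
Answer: 243049/9 ≈ 27005.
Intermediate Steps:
h = -246 (h = -175 - 71 = -246)
l(s) = -1/(2*s) (l(s) = (-5 + 4)/(s + s) = -1/(2*s))
O(p, T) = (11 + p)*(-1/6 + T) (O(p, T) = (T - 1/2/3)*(11 + p) = (T - 1/2*1/3)*(11 + p) = (T - 1/6)*(11 + p) = (-1/6 + T)*(11 + p) = (11 + p)*(-1/6 + T))
(O(-21, -8) + h)**2 = ((-11/6 + 11*(-8) - 1/6*(-21) - 8*(-21)) - 246)**2 = ((-11/6 - 88 + 7/2 + 168) - 246)**2 = (245/3 - 246)**2 = (-493/3)**2 = 243049/9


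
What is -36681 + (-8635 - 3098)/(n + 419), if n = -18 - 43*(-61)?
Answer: -36978359/1008 ≈ -36685.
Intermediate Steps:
n = 2605 (n = -18 + 2623 = 2605)
-36681 + (-8635 - 3098)/(n + 419) = -36681 + (-8635 - 3098)/(2605 + 419) = -36681 - 11733/3024 = -36681 - 11733*1/3024 = -36681 - 3911/1008 = -36978359/1008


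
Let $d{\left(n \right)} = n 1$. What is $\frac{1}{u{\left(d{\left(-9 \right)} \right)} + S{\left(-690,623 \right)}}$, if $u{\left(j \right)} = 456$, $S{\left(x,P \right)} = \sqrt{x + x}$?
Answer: $\frac{38}{17443} - \frac{i \sqrt{345}}{104658} \approx 0.0021785 - 0.00017747 i$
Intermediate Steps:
$d{\left(n \right)} = n$
$S{\left(x,P \right)} = \sqrt{2} \sqrt{x}$ ($S{\left(x,P \right)} = \sqrt{2 x} = \sqrt{2} \sqrt{x}$)
$\frac{1}{u{\left(d{\left(-9 \right)} \right)} + S{\left(-690,623 \right)}} = \frac{1}{456 + \sqrt{2} \sqrt{-690}} = \frac{1}{456 + \sqrt{2} i \sqrt{690}} = \frac{1}{456 + 2 i \sqrt{345}}$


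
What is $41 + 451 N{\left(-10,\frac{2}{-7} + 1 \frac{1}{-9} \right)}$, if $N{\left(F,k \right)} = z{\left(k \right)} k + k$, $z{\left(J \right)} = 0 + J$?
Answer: $- \frac{265721}{3969} \approx -66.949$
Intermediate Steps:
$z{\left(J \right)} = J$
$N{\left(F,k \right)} = k + k^{2}$ ($N{\left(F,k \right)} = k k + k = k^{2} + k = k + k^{2}$)
$41 + 451 N{\left(-10,\frac{2}{-7} + 1 \frac{1}{-9} \right)} = 41 + 451 \left(\frac{2}{-7} + 1 \frac{1}{-9}\right) \left(1 + \left(\frac{2}{-7} + 1 \frac{1}{-9}\right)\right) = 41 + 451 \left(2 \left(- \frac{1}{7}\right) + 1 \left(- \frac{1}{9}\right)\right) \left(1 + \left(2 \left(- \frac{1}{7}\right) + 1 \left(- \frac{1}{9}\right)\right)\right) = 41 + 451 \left(- \frac{2}{7} - \frac{1}{9}\right) \left(1 - \frac{25}{63}\right) = 41 + 451 \left(- \frac{25 \left(1 - \frac{25}{63}\right)}{63}\right) = 41 + 451 \left(\left(- \frac{25}{63}\right) \frac{38}{63}\right) = 41 + 451 \left(- \frac{950}{3969}\right) = 41 - \frac{428450}{3969} = - \frac{265721}{3969}$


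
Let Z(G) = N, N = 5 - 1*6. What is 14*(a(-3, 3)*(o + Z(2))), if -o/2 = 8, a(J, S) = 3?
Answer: -714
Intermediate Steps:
o = -16 (o = -2*8 = -16)
N = -1 (N = 5 - 6 = -1)
Z(G) = -1
14*(a(-3, 3)*(o + Z(2))) = 14*(3*(-16 - 1)) = 14*(3*(-17)) = 14*(-51) = -714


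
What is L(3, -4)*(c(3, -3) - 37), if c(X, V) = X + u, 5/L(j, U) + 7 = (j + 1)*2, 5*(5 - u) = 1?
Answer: -146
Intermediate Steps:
u = 24/5 (u = 5 - ⅕*1 = 5 - ⅕ = 24/5 ≈ 4.8000)
L(j, U) = 5/(-5 + 2*j) (L(j, U) = 5/(-7 + (j + 1)*2) = 5/(-7 + (1 + j)*2) = 5/(-7 + (2 + 2*j)) = 5/(-5 + 2*j))
c(X, V) = 24/5 + X (c(X, V) = X + 24/5 = 24/5 + X)
L(3, -4)*(c(3, -3) - 37) = (5/(-5 + 2*3))*((24/5 + 3) - 37) = (5/(-5 + 6))*(39/5 - 37) = (5/1)*(-146/5) = (5*1)*(-146/5) = 5*(-146/5) = -146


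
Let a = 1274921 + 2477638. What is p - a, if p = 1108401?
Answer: -2644158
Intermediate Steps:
a = 3752559
p - a = 1108401 - 1*3752559 = 1108401 - 3752559 = -2644158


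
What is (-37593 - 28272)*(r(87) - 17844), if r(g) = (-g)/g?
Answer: 1175360925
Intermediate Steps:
r(g) = -1
(-37593 - 28272)*(r(87) - 17844) = (-37593 - 28272)*(-1 - 17844) = -65865*(-17845) = 1175360925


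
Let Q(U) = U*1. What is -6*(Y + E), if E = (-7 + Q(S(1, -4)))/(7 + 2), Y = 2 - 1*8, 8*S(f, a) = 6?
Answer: 241/6 ≈ 40.167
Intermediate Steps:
S(f, a) = 3/4 (S(f, a) = (1/8)*6 = 3/4)
Q(U) = U
Y = -6 (Y = 2 - 8 = -6)
E = -25/36 (E = (-7 + 3/4)/(7 + 2) = -25/4/9 = -25/4*1/9 = -25/36 ≈ -0.69444)
-6*(Y + E) = -6*(-6 - 25/36) = -6*(-241/36) = 241/6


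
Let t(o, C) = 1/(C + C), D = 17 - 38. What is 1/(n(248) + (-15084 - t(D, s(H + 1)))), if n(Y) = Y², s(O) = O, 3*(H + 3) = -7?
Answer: 26/1206923 ≈ 2.1542e-5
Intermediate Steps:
H = -16/3 (H = -3 + (⅓)*(-7) = -3 - 7/3 = -16/3 ≈ -5.3333)
D = -21
t(o, C) = 1/(2*C)
1/(n(248) + (-15084 - t(D, s(H + 1)))) = 1/(248² + (-15084 - 1/(2*(-16/3 + 1)))) = 1/(61504 + (-15084 - 1/(2*(-13/3)))) = 1/(61504 + (-15084 - (-3)/(2*13))) = 1/(61504 + (-15084 - 1*(-3/26))) = 1/(61504 + (-15084 + 3/26)) = 1/(61504 - 392181/26) = 1/(1206923/26) = 26/1206923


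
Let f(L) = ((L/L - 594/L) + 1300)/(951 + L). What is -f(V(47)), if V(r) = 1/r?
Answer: 1250999/44698 ≈ 27.988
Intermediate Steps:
f(L) = (1301 - 594/L)/(951 + L) (f(L) = ((1 - 594/L) + 1300)/(951 + L) = (1301 - 594/L)/(951 + L))
-f(V(47)) = -(-594 + 1301/47)/((1/47)*(951 + 1/47)) = -(-594 + 1301*(1/47))/(1/47*(951 + 1/47)) = -47*(-594 + 1301/47)/44698/47 = -47*47*(-26617)/(44698*47) = -1*(-1250999/44698) = 1250999/44698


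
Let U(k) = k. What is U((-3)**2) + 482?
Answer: 491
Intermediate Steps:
U((-3)**2) + 482 = (-3)**2 + 482 = 9 + 482 = 491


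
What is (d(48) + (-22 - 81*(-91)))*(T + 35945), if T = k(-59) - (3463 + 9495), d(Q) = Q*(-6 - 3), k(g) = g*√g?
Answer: 159001079 - 408103*I*√59 ≈ 1.59e+8 - 3.1347e+6*I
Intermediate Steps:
k(g) = g^(3/2)
d(Q) = -9*Q (d(Q) = Q*(-9) = -9*Q)
T = -12958 - 59*I*√59 (T = (-59)^(3/2) - (3463 + 9495) = -59*I*√59 - 1*12958 = -59*I*√59 - 12958 = -12958 - 59*I*√59 ≈ -12958.0 - 453.19*I)
(d(48) + (-22 - 81*(-91)))*(T + 35945) = (-9*48 + (-22 - 81*(-91)))*((-12958 - 59*I*√59) + 35945) = (-432 + (-22 + 7371))*(22987 - 59*I*√59) = (-432 + 7349)*(22987 - 59*I*√59) = 6917*(22987 - 59*I*√59) = 159001079 - 408103*I*√59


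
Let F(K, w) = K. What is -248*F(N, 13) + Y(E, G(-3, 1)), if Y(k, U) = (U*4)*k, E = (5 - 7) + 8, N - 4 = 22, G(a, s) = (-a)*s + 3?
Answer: -6304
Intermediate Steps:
G(a, s) = 3 - a*s (G(a, s) = -a*s + 3 = 3 - a*s)
N = 26 (N = 4 + 22 = 26)
E = 6 (E = -2 + 8 = 6)
Y(k, U) = 4*U*k (Y(k, U) = (4*U)*k = 4*U*k)
-248*F(N, 13) + Y(E, G(-3, 1)) = -248*26 + 4*(3 - 1*(-3)*1)*6 = -6448 + 4*(3 + 3)*6 = -6448 + 4*6*6 = -6448 + 144 = -6304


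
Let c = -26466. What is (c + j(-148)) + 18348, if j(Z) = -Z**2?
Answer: -30022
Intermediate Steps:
(c + j(-148)) + 18348 = (-26466 - 1*(-148)**2) + 18348 = (-26466 - 1*21904) + 18348 = (-26466 - 21904) + 18348 = -48370 + 18348 = -30022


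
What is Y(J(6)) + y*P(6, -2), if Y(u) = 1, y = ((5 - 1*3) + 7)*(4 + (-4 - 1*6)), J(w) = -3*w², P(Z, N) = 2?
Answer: -107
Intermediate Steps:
y = -54 (y = ((5 - 3) + 7)*(4 + (-4 - 6)) = (2 + 7)*(4 - 10) = 9*(-6) = -54)
Y(J(6)) + y*P(6, -2) = 1 - 54*2 = 1 - 108 = -107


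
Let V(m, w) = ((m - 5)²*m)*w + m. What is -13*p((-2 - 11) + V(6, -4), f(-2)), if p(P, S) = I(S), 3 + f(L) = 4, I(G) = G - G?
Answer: 0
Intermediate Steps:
V(m, w) = m + m*w*(-5 + m)² (V(m, w) = ((-5 + m)²*m)*w + m = (m*(-5 + m)²)*w + m = m*w*(-5 + m)² + m = m + m*w*(-5 + m)²)
I(G) = 0
f(L) = 1 (f(L) = -3 + 4 = 1)
p(P, S) = 0
-13*p((-2 - 11) + V(6, -4), f(-2)) = -13*0 = 0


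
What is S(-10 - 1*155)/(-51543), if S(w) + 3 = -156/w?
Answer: 113/2834865 ≈ 3.9861e-5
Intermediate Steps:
S(w) = -3 - 156/w
S(-10 - 1*155)/(-51543) = (-3 - 156/(-10 - 1*155))/(-51543) = (-3 - 156/(-10 - 155))*(-1/51543) = (-3 - 156/(-165))*(-1/51543) = (-3 - 156*(-1/165))*(-1/51543) = (-3 + 52/55)*(-1/51543) = -113/55*(-1/51543) = 113/2834865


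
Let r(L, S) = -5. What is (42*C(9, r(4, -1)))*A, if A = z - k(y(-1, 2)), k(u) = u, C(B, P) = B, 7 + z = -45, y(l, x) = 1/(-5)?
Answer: -97902/5 ≈ -19580.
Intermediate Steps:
y(l, x) = -⅕ (y(l, x) = 1*(-⅕) = -⅕)
z = -52 (z = -7 - 45 = -52)
A = -259/5 (A = -52 - 1*(-⅕) = -52 + ⅕ = -259/5 ≈ -51.800)
(42*C(9, r(4, -1)))*A = (42*9)*(-259/5) = 378*(-259/5) = -97902/5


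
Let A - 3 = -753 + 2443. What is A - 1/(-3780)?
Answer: 6399541/3780 ≈ 1693.0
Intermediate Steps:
A = 1693 (A = 3 + (-753 + 2443) = 3 + 1690 = 1693)
A - 1/(-3780) = 1693 - 1/(-3780) = 1693 - 1*(-1/3780) = 1693 + 1/3780 = 6399541/3780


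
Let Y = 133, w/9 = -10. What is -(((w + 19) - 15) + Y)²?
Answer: -2209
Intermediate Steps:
w = -90 (w = 9*(-10) = -90)
-(((w + 19) - 15) + Y)² = -(((-90 + 19) - 15) + 133)² = -((-71 - 15) + 133)² = -(-86 + 133)² = -1*47² = -1*2209 = -2209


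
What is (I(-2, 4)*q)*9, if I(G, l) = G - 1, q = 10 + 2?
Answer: -324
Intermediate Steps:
q = 12
I(G, l) = -1 + G
(I(-2, 4)*q)*9 = ((-1 - 2)*12)*9 = -3*12*9 = -36*9 = -324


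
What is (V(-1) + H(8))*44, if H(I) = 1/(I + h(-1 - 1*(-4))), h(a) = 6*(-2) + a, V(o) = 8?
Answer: 308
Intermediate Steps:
h(a) = -12 + a
H(I) = 1/(-9 + I) (H(I) = 1/(I + (-12 + (-1 - 1*(-4)))) = 1/(I + (-12 + (-1 + 4))) = 1/(I + (-12 + 3)) = 1/(I - 9) = 1/(-9 + I))
(V(-1) + H(8))*44 = (8 + 1/(-9 + 8))*44 = (8 + 1/(-1))*44 = (8 - 1)*44 = 7*44 = 308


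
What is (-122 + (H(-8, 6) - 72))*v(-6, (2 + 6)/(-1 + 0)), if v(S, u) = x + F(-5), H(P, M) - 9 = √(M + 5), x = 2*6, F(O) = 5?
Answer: -3145 + 17*√11 ≈ -3088.6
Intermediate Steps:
x = 12
H(P, M) = 9 + √(5 + M) (H(P, M) = 9 + √(M + 5) = 9 + √(5 + M))
v(S, u) = 17 (v(S, u) = 12 + 5 = 17)
(-122 + (H(-8, 6) - 72))*v(-6, (2 + 6)/(-1 + 0)) = (-122 + ((9 + √(5 + 6)) - 72))*17 = (-122 + ((9 + √11) - 72))*17 = (-122 + (-63 + √11))*17 = (-185 + √11)*17 = -3145 + 17*√11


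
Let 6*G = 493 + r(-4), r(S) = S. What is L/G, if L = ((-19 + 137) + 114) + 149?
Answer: 762/163 ≈ 4.6748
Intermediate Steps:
L = 381 (L = (118 + 114) + 149 = 232 + 149 = 381)
G = 163/2 (G = (493 - 4)/6 = (⅙)*489 = 163/2 ≈ 81.500)
L/G = 381/(163/2) = 381*(2/163) = 762/163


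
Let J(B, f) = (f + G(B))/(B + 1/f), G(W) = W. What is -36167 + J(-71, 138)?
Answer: -354337345/9797 ≈ -36168.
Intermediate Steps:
J(B, f) = (B + f)/(B + 1/f) (J(B, f) = (f + B)/(B + 1/f) = (B + f)/(B + 1/f))
-36167 + J(-71, 138) = -36167 + 138*(-71 + 138)/(1 - 71*138) = -36167 + 138*67/(1 - 9798) = -36167 + 138*67/(-9797) = -36167 + 138*(-1/9797)*67 = -36167 - 9246/9797 = -354337345/9797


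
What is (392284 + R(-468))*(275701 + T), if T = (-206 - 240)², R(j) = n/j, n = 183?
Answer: 2234213635687/12 ≈ 1.8618e+11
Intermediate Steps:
R(j) = 183/j
T = 198916 (T = (-446)² = 198916)
(392284 + R(-468))*(275701 + T) = (392284 + 183/(-468))*(275701 + 198916) = (392284 + 183*(-1/468))*474617 = (392284 - 61/156)*474617 = (61196243/156)*474617 = 2234213635687/12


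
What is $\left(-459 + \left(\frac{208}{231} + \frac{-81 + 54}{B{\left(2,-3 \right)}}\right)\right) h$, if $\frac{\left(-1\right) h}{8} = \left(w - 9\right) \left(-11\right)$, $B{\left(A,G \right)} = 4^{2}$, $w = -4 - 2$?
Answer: $\frac{8496865}{14} \approx 6.0692 \cdot 10^{5}$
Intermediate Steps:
$w = -6$ ($w = -4 - 2 = -6$)
$B{\left(A,G \right)} = 16$
$h = -1320$ ($h = - 8 \left(-6 - 9\right) \left(-11\right) = - 8 \left(\left(-15\right) \left(-11\right)\right) = \left(-8\right) 165 = -1320$)
$\left(-459 + \left(\frac{208}{231} + \frac{-81 + 54}{B{\left(2,-3 \right)}}\right)\right) h = \left(-459 + \left(\frac{208}{231} + \frac{-81 + 54}{16}\right)\right) \left(-1320\right) = \left(-459 + \left(208 \cdot \frac{1}{231} - \frac{27}{16}\right)\right) \left(-1320\right) = \left(-459 + \left(\frac{208}{231} - \frac{27}{16}\right)\right) \left(-1320\right) = \left(-459 - \frac{2909}{3696}\right) \left(-1320\right) = \left(- \frac{1699373}{3696}\right) \left(-1320\right) = \frac{8496865}{14}$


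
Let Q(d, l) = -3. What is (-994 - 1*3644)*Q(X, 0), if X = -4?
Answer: 13914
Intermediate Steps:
(-994 - 1*3644)*Q(X, 0) = (-994 - 1*3644)*(-3) = (-994 - 3644)*(-3) = -4638*(-3) = 13914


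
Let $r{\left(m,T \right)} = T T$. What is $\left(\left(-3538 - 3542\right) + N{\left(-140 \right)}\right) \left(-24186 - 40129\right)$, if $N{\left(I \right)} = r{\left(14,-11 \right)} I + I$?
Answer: $1553850400$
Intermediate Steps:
$r{\left(m,T \right)} = T^{2}$
$N{\left(I \right)} = 122 I$ ($N{\left(I \right)} = \left(-11\right)^{2} I + I = 121 I + I = 122 I$)
$\left(\left(-3538 - 3542\right) + N{\left(-140 \right)}\right) \left(-24186 - 40129\right) = \left(\left(-3538 - 3542\right) + 122 \left(-140\right)\right) \left(-24186 - 40129\right) = \left(-7080 - 17080\right) \left(-64315\right) = \left(-24160\right) \left(-64315\right) = 1553850400$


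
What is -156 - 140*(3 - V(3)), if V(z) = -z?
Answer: -996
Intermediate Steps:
-156 - 140*(3 - V(3)) = -156 - 140*(3 - (-1)*3) = -156 - 140*(3 - 1*(-3)) = -156 - 140*(3 + 3) = -156 - 140*6 = -156 - 840 = -996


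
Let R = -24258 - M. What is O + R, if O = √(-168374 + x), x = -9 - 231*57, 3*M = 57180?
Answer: -43318 + 5*I*√7262 ≈ -43318.0 + 426.09*I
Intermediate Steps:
M = 19060 (M = (⅓)*57180 = 19060)
x = -13176 (x = -9 - 13167 = -13176)
R = -43318 (R = -24258 - 1*19060 = -24258 - 19060 = -43318)
O = 5*I*√7262 (O = √(-168374 - 13176) = √(-181550) = 5*I*√7262 ≈ 426.09*I)
O + R = 5*I*√7262 - 43318 = -43318 + 5*I*√7262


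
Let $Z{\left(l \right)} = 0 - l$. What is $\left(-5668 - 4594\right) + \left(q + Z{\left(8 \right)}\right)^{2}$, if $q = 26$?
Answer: $-9938$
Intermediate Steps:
$Z{\left(l \right)} = - l$
$\left(-5668 - 4594\right) + \left(q + Z{\left(8 \right)}\right)^{2} = \left(-5668 - 4594\right) + \left(26 - 8\right)^{2} = -10262 + \left(26 - 8\right)^{2} = -10262 + 18^{2} = -10262 + 324 = -9938$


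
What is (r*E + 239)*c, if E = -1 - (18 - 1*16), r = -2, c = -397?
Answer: -97265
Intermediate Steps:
E = -3 (E = -1 - (18 - 16) = -1 - 1*2 = -1 - 2 = -3)
(r*E + 239)*c = (-2*(-3) + 239)*(-397) = (6 + 239)*(-397) = 245*(-397) = -97265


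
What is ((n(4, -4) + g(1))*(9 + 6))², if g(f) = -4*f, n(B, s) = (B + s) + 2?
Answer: 900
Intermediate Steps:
n(B, s) = 2 + B + s
((n(4, -4) + g(1))*(9 + 6))² = (((2 + 4 - 4) - 4*1)*(9 + 6))² = ((2 - 4)*15)² = (-2*15)² = (-30)² = 900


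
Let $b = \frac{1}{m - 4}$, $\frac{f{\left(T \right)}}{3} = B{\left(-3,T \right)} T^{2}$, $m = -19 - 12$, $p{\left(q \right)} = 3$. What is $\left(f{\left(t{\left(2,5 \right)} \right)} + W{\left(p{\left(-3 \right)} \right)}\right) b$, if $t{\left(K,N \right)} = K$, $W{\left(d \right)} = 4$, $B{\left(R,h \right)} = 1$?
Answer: $- \frac{16}{35} \approx -0.45714$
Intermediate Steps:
$m = -31$
$f{\left(T \right)} = 3 T^{2}$ ($f{\left(T \right)} = 3 \cdot 1 T^{2} = 3 T^{2}$)
$b = - \frac{1}{35}$ ($b = \frac{1}{-31 - 4} = \frac{1}{-35} = - \frac{1}{35} \approx -0.028571$)
$\left(f{\left(t{\left(2,5 \right)} \right)} + W{\left(p{\left(-3 \right)} \right)}\right) b = \left(3 \cdot 2^{2} + 4\right) \left(- \frac{1}{35}\right) = \left(3 \cdot 4 + 4\right) \left(- \frac{1}{35}\right) = \left(12 + 4\right) \left(- \frac{1}{35}\right) = 16 \left(- \frac{1}{35}\right) = - \frac{16}{35}$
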